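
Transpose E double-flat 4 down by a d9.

Counting two letter names plus an octave down from E lands on D.
Moving 12 semitones down from Ebb4 (the size of a diminished ninth) reaches D3.

D 3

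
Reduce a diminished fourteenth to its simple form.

Each octave removed subtracts seven from the number: 14 − 7 = 7.
That makes a diminished fourteenth a compound diminished seventh — an octave plus a diminished seventh.

diminished seventh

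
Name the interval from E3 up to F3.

minor second

E to F spans two letter names (E-F): a second.
A major second would be 2 semitones, but E3 to F3 is 1 — one semitone narrower, making it a minor second.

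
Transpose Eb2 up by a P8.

An octave keeps the letter name E, an octave up from E.
Moving 12 semitones up from Eb2 (the size of a perfect octave) reaches Eb3.

Eb3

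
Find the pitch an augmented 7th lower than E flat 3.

F double-flat 2

Counting seven letter names down from E lands on F.
An augmented seventh spans 12 semitones, so from Eb3 the target pitch is Fbb2.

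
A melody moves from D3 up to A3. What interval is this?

D to A spans five letter names (D-E-F-G-A): a fifth.
D3 to A3 is 7 semitones, matching the perfect fifth exactly, so the quality is perfect.

perfect 5th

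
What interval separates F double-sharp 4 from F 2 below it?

doubly augmented fifteenth

Descending from F##4 to F2 is the same interval as ascending F2 to F##4.
F to F is the same letter name, plus 2 octaves — that makes it a fifteenth of some quality.
A perfect fifteenth would be 24 semitones; F2 to F##4 is 26, two semitones wider, so the interval is doubly augmented.
(Equivalently, a compound doubly augmented octave: a doubly augmented octave plus an octave.)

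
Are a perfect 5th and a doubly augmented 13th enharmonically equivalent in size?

A perfect fifth is 7 semitones but a doubly augmented thirteenth is 23 semitones — different sizes.

No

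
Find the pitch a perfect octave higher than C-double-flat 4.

C-double-flat 5

For an octave the letter name doesn't change: still C, an octave up.
A perfect octave spans 12 semitones, so from Cbb4 the target pitch is Cbb5.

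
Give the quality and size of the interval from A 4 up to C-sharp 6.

A to C spans three letter names (A-B-C), plus an octave — that makes it a tenth of some quality.
The major tenth spans 16 semitones, and A4 to C#6 is exactly 16 semitones — so this is a major tenth.
(Equivalently, a compound major third: a major third plus an octave.)

M10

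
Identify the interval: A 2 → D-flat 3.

diminished fourth

A to D spans four letter names (A-B-C-D), so the interval is some kind of fourth.
The perfect fourth is 5 semitones; here we have 4, one semitone narrower: diminished.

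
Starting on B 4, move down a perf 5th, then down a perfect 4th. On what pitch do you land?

Down a perfect fifth from B4: E4 (7 semitones down).
E4 down a perfect fourth → B3 (5 semitones).

B 3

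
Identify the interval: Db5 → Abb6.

d12

D to A spans five letter names (D-E-F-G-A), plus an octave: a twelfth.
A perfect twelfth would be 19 semitones; Db5 to Abb6 is 18, one semitone narrower, so the interval is diminished.
(Equivalently, a compound diminished fifth: a diminished fifth plus an octave.)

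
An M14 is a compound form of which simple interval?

major 7th

Subtracting seven from the interval number removes an octave: 14 − 7 = 7.
So a major fourteenth is an octave plus a major seventh. The quality is unchanged.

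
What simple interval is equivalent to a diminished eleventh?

Take out an octave (7 from the number): 11 − 7 = 4.
That makes a diminished eleventh a compound diminished fourth — an octave plus a diminished fourth.

diminished fourth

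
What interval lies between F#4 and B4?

F to B spans four letter names (F-G-A-B) — that makes it a fourth of some quality.
The perfect fourth spans 5 semitones, and F#4 to B4 is exactly 5 semitones — so this is a perfect fourth.

perfect fourth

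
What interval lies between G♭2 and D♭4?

perfect twelfth

G to D spans five letter names (G-A-B-C-D), plus an octave: a twelfth.
The perfect twelfth spans 19 semitones, and Gb2 to Db4 is exactly 19 semitones — so this is a perfect twelfth.
(Equivalently, a compound perfect fifth: a perfect fifth plus an octave.)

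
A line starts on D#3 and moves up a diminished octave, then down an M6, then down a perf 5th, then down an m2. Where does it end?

Up a diminished octave from D#3: D4 (11 semitones up).
D4 down a major sixth → F3 (9 semitones).
Down a perfect fifth from F3: Bb2 (7 semitones down).
A minor second down from Bb2 is A2.

A2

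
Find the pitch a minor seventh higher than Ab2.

Gb3

Counting seven letter names up from A lands on G.
A minor seventh is 10 semitones; 10 semitones up from Ab2 gives Gb3.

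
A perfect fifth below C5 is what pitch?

F4

The fifth takes the letter from C down to F.
A perfect fifth is 7 semitones; 7 semitones down from C5 gives F4.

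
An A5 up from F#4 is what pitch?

Five letter names up from F: C.
Moving 8 semitones up from F#4 (the size of an augmented fifth) reaches C##5.

C##5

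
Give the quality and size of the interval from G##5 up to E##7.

G to E spans six letter names (G-A-B-C-D-E), plus an octave, so the interval is some kind of thirteenth.
G##5 to E##7 is 21 semitones, matching the major thirteenth exactly, so the quality is major.
(Equivalently, a compound major sixth: a major sixth plus an octave.)

major 13th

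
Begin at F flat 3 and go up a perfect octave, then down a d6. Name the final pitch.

A 3

Up a perfect octave from Fb3: Fb4 (12 semitones up).
Fb4 down a diminished sixth → A3 (7 semitones).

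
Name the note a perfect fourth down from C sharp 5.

G sharp 4

Counting four letter names down from C lands on G.
Moving 5 semitones down from C#5 (the size of a perfect fourth) reaches G#4.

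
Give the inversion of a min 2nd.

major seventh

Interval numbers invert to sum to nine: 2 + 7 = 9, so a second inverts to a seventh.
And minor becomes major under inversion, so we get a major seventh.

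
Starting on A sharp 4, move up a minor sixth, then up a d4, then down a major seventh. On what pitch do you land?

C flat 5

A minor sixth up from A#4 is F#5.
A diminished fourth up from F#5 is Bb5.
Bb5 down a major seventh → Cb5 (11 semitones).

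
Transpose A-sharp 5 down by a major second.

Two letter names down from A: G.
Moving 2 semitones down from A#5 (the size of a major second) reaches G#5.

G-sharp 5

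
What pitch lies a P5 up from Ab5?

The fifth takes the letter from A up to E.
A perfect fifth spans 7 semitones, so from Ab5 the target pitch is Eb6.

Eb6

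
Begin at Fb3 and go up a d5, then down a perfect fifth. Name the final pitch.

Fb3 up a diminished fifth → Cbb4 (6 semitones).
Down a perfect fifth from Cbb4: Fbb3 (7 semitones down).

Fbb3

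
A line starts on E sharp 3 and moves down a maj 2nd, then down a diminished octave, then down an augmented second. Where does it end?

E#3 down a major second → D#3 (2 semitones).
A diminished octave down from D#3 is D##2.
An augmented second down from D##2 is C#2.

C sharp 2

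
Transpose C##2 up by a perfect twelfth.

Five letters up from C (plus an octave) reaches G.
A perfect twelfth spans 19 semitones, so from C##2 the target pitch is G##3.

G##3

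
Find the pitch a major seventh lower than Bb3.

Seven letter names down from B: C.
A major seventh spans 11 semitones, so from Bb3 the target pitch is Cb3.

Cb3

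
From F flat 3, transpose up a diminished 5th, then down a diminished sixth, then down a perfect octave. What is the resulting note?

Fb3 up a diminished fifth → Cbb4 (6 semitones).
A diminished sixth down from Cbb4 is Eb3.
Eb3 down a perfect octave → Eb2 (12 semitones).

E flat 2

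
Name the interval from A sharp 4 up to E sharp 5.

A to E spans five letter names (A-B-C-D-E) — that makes it a fifth of some quality.
The perfect fifth spans 7 semitones, and A#4 to E#5 is exactly 7 semitones — so this is a perfect fifth.

P5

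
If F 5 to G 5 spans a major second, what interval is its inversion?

minor 7th

Interval numbers invert to sum to nine: 2 + 7 = 9, so a second inverts to a seventh.
And major becomes minor under inversion, so we get a minor seventh.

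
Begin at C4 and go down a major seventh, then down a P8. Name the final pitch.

Db2

A major seventh down from C4 is Db3.
A perfect octave down from Db3 is Db2.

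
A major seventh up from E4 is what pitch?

D#5

Counting seven letter names up from E lands on D.
A major seventh is 11 semitones; 11 semitones up from E4 gives D#5.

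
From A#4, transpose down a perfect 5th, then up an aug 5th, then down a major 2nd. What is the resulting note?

Down a perfect fifth from A#4: D#4 (7 semitones down).
Up an augmented fifth from D#4: A##4 (8 semitones up).
Down a major second from A##4: G##4 (2 semitones down).

G##4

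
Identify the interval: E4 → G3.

Descending from E4 to G3 is the same interval as ascending G3 to E4.
G to E spans six letter names (G-A-B-C-D-E), so the interval is some kind of sixth.
Counting semitones, G3→E4 is 9, which is the major sixth.

major sixth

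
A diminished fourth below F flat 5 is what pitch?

Counting four letter names down from F lands on C.
A diminished fourth is 4 semitones; 4 semitones down from Fb5 gives C5.

C 5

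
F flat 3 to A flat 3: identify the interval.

major third

F to A spans three letter names (F-G-A), so the interval is some kind of third.
The major third spans 4 semitones, and Fb3 to Ab3 is exactly 4 semitones — so this is a major third.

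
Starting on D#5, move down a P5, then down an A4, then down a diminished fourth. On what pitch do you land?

A perfect fifth down from D#5 is G#4.
Down an augmented fourth from G#4: D4 (6 semitones down).
Down a diminished fourth from D4: A#3 (4 semitones down).

A#3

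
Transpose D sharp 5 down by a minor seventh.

The seventh takes the letter from D down to E.
Moving 10 semitones down from D#5 (the size of a minor seventh) reaches E#4.

E sharp 4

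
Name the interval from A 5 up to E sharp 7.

augmented 12th

A to E spans five letter names (A-B-C-D-E), plus an octave — that makes it a twelfth of some quality.
A perfect twelfth would be 19 semitones; A5 to E#7 is 20, one semitone wider, so the interval is augmented.
(Equivalently, a compound augmented fifth: an augmented fifth plus an octave.)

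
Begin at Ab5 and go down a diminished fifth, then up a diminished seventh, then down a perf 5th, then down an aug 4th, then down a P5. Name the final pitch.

A diminished fifth down from Ab5 is D5.
D5 up a diminished seventh → Cb6 (9 semitones).
Down a perfect fifth from Cb6: Fb5 (7 semitones down).
An augmented fourth down from Fb5 is Cbb5.
Cbb5 down a perfect fifth → Fbb4 (7 semitones).

Fbb4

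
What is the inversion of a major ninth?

minor seventh

First reduce the compound major ninth to its simple form, a major second.
The rule of nine gives the new number: 9 − 2 = 7, so a second becomes a seventh.
Quality inverts too: major becomes minor. That makes the inversion a minor seventh.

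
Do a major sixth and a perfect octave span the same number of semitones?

No

9 semitones (major sixth) vs 12 semitones (perfect octave): not equal.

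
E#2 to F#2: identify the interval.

E to F spans two letter names (E-F), so the interval is some kind of second.
A major second would be 2 semitones, but E#2 to F#2 is 1 — one semitone narrower, making it a minor second.

minor 2nd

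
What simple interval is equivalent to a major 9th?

major second

Take out an octave (7 from the number): 9 − 7 = 2.
That makes a major ninth a compound major second — an octave plus a major second.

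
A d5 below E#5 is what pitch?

The fifth takes the letter from E down to A.
A diminished fifth spans 6 semitones, so from E#5 the target pitch is A##4.

A##4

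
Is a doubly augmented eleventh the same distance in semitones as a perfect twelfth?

Yes

A doubly augmented eleventh spans 19 semitones, and a perfect twelfth also spans 19 semitones — they're enharmonic.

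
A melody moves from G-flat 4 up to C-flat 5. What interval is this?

perfect fourth

G to C spans four letter names (G-A-B-C): a fourth.
The perfect fourth spans 5 semitones, and Gb4 to Cb5 is exactly 5 semitones — so this is a perfect fourth.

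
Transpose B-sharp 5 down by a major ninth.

Two letters down from B (plus an octave) reaches A.
Moving 14 semitones down from B#5 (the size of a major ninth) reaches A#4.

A-sharp 4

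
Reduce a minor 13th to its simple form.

Subtracting seven from the interval number removes an octave: 13 − 7 = 6.
So a minor thirteenth is an octave plus a minor sixth. The quality is unchanged.

minor 6th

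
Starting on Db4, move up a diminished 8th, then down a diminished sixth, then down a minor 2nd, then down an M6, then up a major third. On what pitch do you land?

B3

A diminished octave up from Db4 is Dbb5.
A diminished sixth down from Dbb5 is F4.
A minor second down from F4 is E4.
E4 down a major sixth → G3 (9 semitones).
G3 up a major third → B3 (4 semitones).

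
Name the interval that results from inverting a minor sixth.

M3

Interval numbers invert to sum to nine: 6 + 3 = 9, so a sixth inverts to a third.
And minor becomes major under inversion, so we get a major third.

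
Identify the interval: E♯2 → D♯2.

major second

Descending from E#2 to D#2 is the same interval as ascending D#2 to E#2.
D to E spans two letter names (D-E) — that makes it a second of some quality.
D#2 to E#2 is 2 semitones, matching the major second exactly, so the quality is major.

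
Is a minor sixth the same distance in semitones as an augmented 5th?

Yes

A minor sixth spans 8 semitones, and an augmented fifth also spans 8 semitones — they're enharmonic.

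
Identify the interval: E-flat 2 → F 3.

E to F spans two letter names (E-F), plus an octave — that makes it a ninth of some quality.
The major ninth spans 14 semitones, and Eb2 to F3 is exactly 14 semitones — so this is a major ninth.
(Equivalently, a compound major second: a major second plus an octave.)

major ninth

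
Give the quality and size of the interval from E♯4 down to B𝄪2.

diminished eleventh

Descending from E#4 to B##2 is the same interval as ascending B##2 to E#4.
B to E spans four letter names (B-C-D-E), plus an octave: an eleventh.
B##2 to E#4 spans 16 semitones — one semitone narrower than the perfect eleventh (17) — giving a diminished eleventh.
(Equivalently, a compound diminished fourth: a diminished fourth plus an octave.)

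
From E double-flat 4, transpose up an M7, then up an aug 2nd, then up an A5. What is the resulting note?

Ebb4 up a major seventh → Db5 (11 semitones).
Up an augmented second from Db5: E5 (3 semitones up).
An augmented fifth up from E5 is B#5.

B sharp 5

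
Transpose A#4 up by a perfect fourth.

Counting four letter names up from A lands on D.
A perfect fourth is 5 semitones; 5 semitones up from A#4 gives D#5.

D#5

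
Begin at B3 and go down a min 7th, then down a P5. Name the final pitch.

F#2

B3 down a minor seventh → C#3 (10 semitones).
Down a perfect fifth from C#3: F#2 (7 semitones down).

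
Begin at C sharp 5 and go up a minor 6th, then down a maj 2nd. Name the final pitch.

G 5

Up a minor sixth from C#5: A5 (8 semitones up).
A major second down from A5 is G5.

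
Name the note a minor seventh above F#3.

Counting seven letter names up from F lands on E.
A minor seventh is 10 semitones; 10 semitones up from F#3 gives E4.

E4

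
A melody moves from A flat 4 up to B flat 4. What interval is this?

M2

A to B spans two letter names (A-B) — that makes it a second of some quality.
The major second spans 2 semitones, and Ab4 to Bb4 is exactly 2 semitones — so this is a major second.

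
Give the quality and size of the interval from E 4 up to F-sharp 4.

E to F spans two letter names (E-F) — that makes it a second of some quality.
The major second spans 2 semitones, and E4 to F#4 is exactly 2 semitones — so this is a major second.

major second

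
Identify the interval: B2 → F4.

diminished twelfth

B to F spans five letter names (B-C-D-E-F), plus an octave: a twelfth.
The perfect twelfth is 19 semitones; here we have 18, one semitone narrower: diminished.
(Equivalently, a compound diminished fifth: a diminished fifth plus an octave.)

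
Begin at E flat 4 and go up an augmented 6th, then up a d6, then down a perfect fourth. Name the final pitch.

E flat 5

An augmented sixth up from Eb4 is C#5.
A diminished sixth up from C#5 is Ab5.
Ab5 down a perfect fourth → Eb5 (5 semitones).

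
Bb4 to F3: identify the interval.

perfect eleventh

Descending from Bb4 to F3 is the same interval as ascending F3 to Bb4.
F to B spans four letter names (F-G-A-B), plus an octave, so the interval is some kind of eleventh.
The perfect eleventh spans 17 semitones, and F3 to Bb4 is exactly 17 semitones — so this is a perfect eleventh.
(Equivalently, a compound perfect fourth: a perfect fourth plus an octave.)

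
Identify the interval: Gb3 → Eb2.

Descending from Gb3 to Eb2 is the same interval as ascending Eb2 to Gb3.
E to G spans three letter names (E-F-G), plus an octave: a tenth.
Eb2 to Gb3 is 15 semitones, a half step short of the major tenth (16), so this is minor.
(Equivalently, a compound minor third: a minor third plus an octave.)

m10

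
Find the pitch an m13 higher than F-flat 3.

Counting six letter names plus an octave up from F lands on D.
A minor thirteenth spans 20 semitones, so from Fb3 the target pitch is Dbb5.

D-double-flat 5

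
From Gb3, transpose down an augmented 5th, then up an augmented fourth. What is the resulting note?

An augmented fifth down from Gb3 is Cbb3.
An augmented fourth up from Cbb3 is Fb3.

Fb3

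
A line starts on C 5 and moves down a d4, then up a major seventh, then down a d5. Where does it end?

Down a diminished fourth from C5: G#4 (4 semitones down).
G#4 up a major seventh → F##5 (11 semitones).
A diminished fifth down from F##5 is B##4.

B double-sharp 4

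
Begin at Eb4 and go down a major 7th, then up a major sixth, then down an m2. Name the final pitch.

C4

Down a major seventh from Eb4: Fb3 (11 semitones down).
Up a major sixth from Fb3: Db4 (9 semitones up).
Down a minor second from Db4: C4 (1 semitone down).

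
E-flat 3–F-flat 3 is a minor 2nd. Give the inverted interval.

M7

The rule of nine gives the new number: 9 − 2 = 7, so a second becomes a seventh.
The quality also flips — minor becomes major — giving a major seventh.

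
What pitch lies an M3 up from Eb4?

G4

Three letter names up from E: G.
Moving 4 semitones up from Eb4 (the size of a major third) reaches G4.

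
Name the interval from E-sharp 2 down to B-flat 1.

Descending from E#2 to Bb1 is the same interval as ascending Bb1 to E#2.
B to E spans four letter names (B-C-D-E) — that makes it a fourth of some quality.
Bb1 to E#2 spans 7 semitones — two semitones wider than the perfect fourth (5) — giving a doubly augmented fourth.

doubly augmented fourth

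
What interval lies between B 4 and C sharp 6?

M9

B to C spans two letter names (B-C), plus an octave: a ninth.
Counting semitones, B4→C#6 is 14, which is the major ninth.
(Equivalently, a compound major second: a major second plus an octave.)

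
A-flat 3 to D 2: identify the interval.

d12

Descending from Ab3 to D2 is the same interval as ascending D2 to Ab3.
D to A spans five letter names (D-E-F-G-A), plus an octave, so the interval is some kind of twelfth.
The perfect twelfth is 19 semitones; here we have 18, one semitone narrower: diminished.
(Equivalently, a compound diminished fifth: a diminished fifth plus an octave.)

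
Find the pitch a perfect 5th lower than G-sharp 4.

C-sharp 4

Five letter names down from G: C.
A perfect fifth spans 7 semitones, so from G#4 the target pitch is C#4.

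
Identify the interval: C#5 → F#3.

P12

Descending from C#5 to F#3 is the same interval as ascending F#3 to C#5.
F to C spans five letter names (F-G-A-B-C), plus an octave — that makes it a twelfth of some quality.
Counting semitones, F#3→C#5 is 19, which is the perfect twelfth.
(Equivalently, a compound perfect fifth: a perfect fifth plus an octave.)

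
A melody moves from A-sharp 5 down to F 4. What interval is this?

Descending from A#5 to F4 is the same interval as ascending F4 to A#5.
F to A spans three letter names (F-G-A), plus an octave: a tenth.
A major tenth would be 16 semitones; F4 to A#5 is 17, one semitone wider, so the interval is augmented.
(Equivalently, a compound augmented third: an augmented third plus an octave.)

augmented tenth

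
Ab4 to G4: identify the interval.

Descending from Ab4 to G4 is the same interval as ascending G4 to Ab4.
G to A spans two letter names (G-A) — that makes it a second of some quality.
At 1 semitone, G4→Ab4 falls one short of a major second: minor.

minor second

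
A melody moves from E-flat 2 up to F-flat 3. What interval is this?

E to F spans two letter names (E-F), plus an octave: a ninth.
Eb2 to Fb3 is 13 semitones, a half step short of the major ninth (14), so this is minor.
(Equivalently, a compound minor second: a minor second plus an octave.)

minor ninth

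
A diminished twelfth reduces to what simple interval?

diminished fifth

Subtracting seven from the interval number removes an octave: 12 − 7 = 5.
Quality carries through unchanged, so the simple form is a diminished fifth.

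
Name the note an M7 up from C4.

B4

Counting seven letter names up from C lands on B.
A major seventh is 11 semitones; 11 semitones up from C4 gives B4.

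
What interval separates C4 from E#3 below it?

diminished sixth

Descending from C4 to E#3 is the same interval as ascending E#3 to C4.
E to C spans six letter names (E-F-G-A-B-C): a sixth.
The major sixth is 9 semitones; here we have 7, two semitones narrower: diminished.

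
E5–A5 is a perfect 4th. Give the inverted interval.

perfect 5th

Interval numbers invert to sum to nine: 4 + 5 = 9, so a fourth inverts to a fifth.
The quality also flips — perfect stays perfect — giving a perfect fifth.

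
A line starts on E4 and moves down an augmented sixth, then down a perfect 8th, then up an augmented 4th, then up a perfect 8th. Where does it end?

C4

Down an augmented sixth from E4: Gb3 (10 semitones down).
Gb3 down a perfect octave → Gb2 (12 semitones).
An augmented fourth up from Gb2 is C3.
Up a perfect octave from C3: C4 (12 semitones up).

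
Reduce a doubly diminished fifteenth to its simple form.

Subtracting seven from the interval number removes an octave: 15 − 7 = 8.
That makes a doubly diminished fifteenth a compound doubly diminished octave — an octave plus a doubly diminished octave.

dd8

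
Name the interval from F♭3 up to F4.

F to F is the same letter name, plus an octave, so the interval is some kind of octave.
The perfect octave is 12 semitones; here we have 13, one semitone wider: augmented.

A8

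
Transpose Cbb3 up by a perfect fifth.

Gbb3

Five letter names up from C: G.
Moving 7 semitones up from Cbb3 (the size of a perfect fifth) reaches Gbb3.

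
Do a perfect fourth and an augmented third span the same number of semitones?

Both span 5 semitones: a perfect fourth and an augmented third are the same chromatic distance.

Yes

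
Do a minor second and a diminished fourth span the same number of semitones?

A minor second spans 1 semitone; a diminished fourth spans 4 semitones. They differ by 3.

No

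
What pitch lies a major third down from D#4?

Counting three letter names down from D lands on B.
Moving 4 semitones down from D#4 (the size of a major third) reaches B3.

B3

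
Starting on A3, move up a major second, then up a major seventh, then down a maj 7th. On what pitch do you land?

Up a major second from A3: B3 (2 semitones up).
A major seventh up from B3 is A#4.
Down a major seventh from A#4: B3 (11 semitones down).

B3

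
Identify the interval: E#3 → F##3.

E to F spans two letter names (E-F), so the interval is some kind of second.
The major second spans 2 semitones, and E#3 to F##3 is exactly 2 semitones — so this is a major second.

M2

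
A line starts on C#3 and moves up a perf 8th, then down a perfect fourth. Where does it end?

C#3 up a perfect octave → C#4 (12 semitones).
Down a perfect fourth from C#4: G#3 (5 semitones down).

G#3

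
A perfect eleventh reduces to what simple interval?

Take out an octave (7 from the number): 11 − 7 = 4.
Quality carries through unchanged, so the simple form is a perfect fourth.

P4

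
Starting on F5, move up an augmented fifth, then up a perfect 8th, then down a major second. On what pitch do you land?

B6

Up an augmented fifth from F5: C#6 (8 semitones up).
Up a perfect octave from C#6: C#7 (12 semitones up).
C#7 down a major second → B6 (2 semitones).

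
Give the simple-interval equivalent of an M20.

Take out 2 octaves (14 from the number): 20 − 14 = 6.
So a major twentieth is 2 octaves plus a major sixth. The quality is unchanged.

major 6th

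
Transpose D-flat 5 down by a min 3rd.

Counting three letter names down from D lands on B.
Moving 3 semitones down from Db5 (the size of a minor third) reaches Bb4.

B-flat 4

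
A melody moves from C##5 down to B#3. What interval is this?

Descending from C##5 to B#3 is the same interval as ascending B#3 to C##5.
B to C spans two letter names (B-C), plus an octave — that makes it a ninth of some quality.
Counting semitones, B#3→C##5 is 14, which is the major ninth.
(Equivalently, a compound major second: a major second plus an octave.)

M9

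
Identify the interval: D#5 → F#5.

minor third

D to F spans three letter names (D-E-F), so the interval is some kind of third.
D#5 to F#5 is 3 semitones, a half step short of the major third (4), so this is minor.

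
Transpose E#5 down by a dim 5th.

A##4

Five letter names down from E: A.
A diminished fifth spans 6 semitones, so from E#5 the target pitch is A##4.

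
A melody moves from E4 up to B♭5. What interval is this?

E to B spans five letter names (E-F-G-A-B), plus an octave — that makes it a twelfth of some quality.
E4 to Bb5 spans 18 semitones — one semitone narrower than the perfect twelfth (19) — giving a diminished twelfth.
(Equivalently, a compound diminished fifth: a diminished fifth plus an octave.)

diminished twelfth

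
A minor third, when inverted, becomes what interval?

major 6th

Interval numbers invert to sum to nine: 3 + 6 = 9, so a third inverts to a sixth.
And minor becomes major under inversion, so we get a major sixth.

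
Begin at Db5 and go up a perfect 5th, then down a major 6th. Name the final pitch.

Up a perfect fifth from Db5: Ab5 (7 semitones up).
A major sixth down from Ab5 is Cb5.

Cb5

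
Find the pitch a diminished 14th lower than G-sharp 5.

Seven letters down from G (plus an octave) reaches A.
A diminished fourteenth is 21 semitones; 21 semitones down from G#5 gives A##3.

A-double-sharp 3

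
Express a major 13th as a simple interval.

Take out an octave (7 from the number): 13 − 7 = 6.
That makes a major thirteenth a compound major sixth — an octave plus a major sixth.

major 6th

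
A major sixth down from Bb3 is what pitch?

The sixth takes the letter from B down to D.
A major sixth spans 9 semitones, so from Bb3 the target pitch is Db3.

Db3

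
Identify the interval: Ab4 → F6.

A to F spans six letter names (A-B-C-D-E-F), plus an octave — that makes it a thirteenth of some quality.
Ab4 to F6 is 21 semitones, matching the major thirteenth exactly, so the quality is major.
(Equivalently, a compound major sixth: a major sixth plus an octave.)

major 13th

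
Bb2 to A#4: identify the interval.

B to A spans seven letter names (B-C-D-E-F-G-A), plus an octave: a fourteenth.
The major fourteenth is 23 semitones; here we have 24, one semitone wider: augmented.
(Equivalently, a compound augmented seventh: an augmented seventh plus an octave.)

A14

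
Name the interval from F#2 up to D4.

F to D spans six letter names (F-G-A-B-C-D), plus an octave: a thirteenth.
A major thirteenth would be 21 semitones, but F#2 to D4 is 20 — one semitone narrower, making it a minor thirteenth.
(Equivalently, a compound minor sixth: a minor sixth plus an octave.)

minor thirteenth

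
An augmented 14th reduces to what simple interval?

Each octave removed subtracts seven from the number: 14 − 7 = 7.
Quality carries through unchanged, so the simple form is an augmented seventh.

A7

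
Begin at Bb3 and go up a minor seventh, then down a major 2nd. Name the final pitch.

Gb4

A minor seventh up from Bb3 is Ab4.
Ab4 down a major second → Gb4 (2 semitones).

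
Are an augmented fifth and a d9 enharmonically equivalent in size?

8 semitones (augmented fifth) vs 12 semitones (diminished ninth): not equal.

No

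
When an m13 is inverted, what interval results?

major third

First reduce the compound minor thirteenth to its simple form, a minor sixth.
Inverted interval numbers add to nine, so a sixth pairs with a third (6 + 3 = 9).
And minor becomes major under inversion, so we get a major third.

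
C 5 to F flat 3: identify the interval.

augmented 12th

Descending from C5 to Fb3 is the same interval as ascending Fb3 to C5.
F to C spans five letter names (F-G-A-B-C), plus an octave, so the interval is some kind of twelfth.
Fb3 to C5 spans 20 semitones — one semitone wider than the perfect twelfth (19) — giving an augmented twelfth.
(Equivalently, a compound augmented fifth: an augmented fifth plus an octave.)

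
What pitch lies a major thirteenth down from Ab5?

Cb4

The thirteenth's letter: A down six letter names plus an octave → C.
A major thirteenth is 21 semitones; 21 semitones down from Ab5 gives Cb4.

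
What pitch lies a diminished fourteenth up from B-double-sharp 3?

The fourteenth's letter: B up seven letter names plus an octave → A.
Moving 21 semitones up from B##3 (the size of a diminished fourteenth) reaches A#5.

A-sharp 5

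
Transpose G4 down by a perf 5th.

C4

Counting five letter names down from G lands on C.
Moving 7 semitones down from G4 (the size of a perfect fifth) reaches C4.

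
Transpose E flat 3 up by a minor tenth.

G flat 4

The tenth's letter: E up three letter names plus an octave → G.
A minor tenth spans 15 semitones, so from Eb3 the target pitch is Gb4.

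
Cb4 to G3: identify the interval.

diminished fourth

Descending from Cb4 to G3 is the same interval as ascending G3 to Cb4.
G to C spans four letter names (G-A-B-C) — that makes it a fourth of some quality.
G3 to Cb4 spans 4 semitones — one semitone narrower than the perfect fourth (5) — giving a diminished fourth.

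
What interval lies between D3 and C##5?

D to C spans seven letter names (D-E-F-G-A-B-C), plus an octave — that makes it a fourteenth of some quality.
A major fourteenth would be 23 semitones; D3 to C##5 is 24, one semitone wider, so the interval is augmented.
(Equivalently, a compound augmented seventh: an augmented seventh plus an octave.)

augmented 14th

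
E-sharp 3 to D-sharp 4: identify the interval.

E to D spans seven letter names (E-F-G-A-B-C-D): a seventh.
E#3 to D#4 is 10 semitones, a half step short of the major seventh (11), so this is minor.

minor seventh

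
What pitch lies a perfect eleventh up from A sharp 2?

Four letters up from A (plus an octave) reaches D.
Moving 17 semitones up from A#2 (the size of a perfect eleventh) reaches D#4.

D sharp 4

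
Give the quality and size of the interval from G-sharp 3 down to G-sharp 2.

perfect 8th

Descending from G#3 to G#2 is the same interval as ascending G#2 to G#3.
G to G is the same letter name, plus an octave: an octave.
Counting semitones, G#2→G#3 is 12, which is the perfect octave.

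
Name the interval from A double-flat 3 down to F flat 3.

minor third

Descending from Abb3 to Fb3 is the same interval as ascending Fb3 to Abb3.
F to A spans three letter names (F-G-A), so the interval is some kind of third.
At 3 semitones, Fb3→Abb3 falls one short of a major third: minor.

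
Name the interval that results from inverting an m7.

The rule of nine gives the new number: 9 − 7 = 2, so a seventh becomes a second.
And minor becomes major under inversion, so we get a major second.

major second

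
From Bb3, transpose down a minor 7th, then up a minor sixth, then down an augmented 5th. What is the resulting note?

Down a minor seventh from Bb3: C3 (10 semitones down).
Up a minor sixth from C3: Ab3 (8 semitones up).
Down an augmented fifth from Ab3: Dbb3 (8 semitones down).

Dbb3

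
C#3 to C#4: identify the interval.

perfect octave

C to C is the same letter name, plus an octave, so the interval is some kind of octave.
The perfect octave spans 12 semitones, and C#3 to C#4 is exactly 12 semitones — so this is a perfect octave.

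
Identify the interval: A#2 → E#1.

perfect eleventh

Descending from A#2 to E#1 is the same interval as ascending E#1 to A#2.
E to A spans four letter names (E-F-G-A), plus an octave: an eleventh.
The perfect eleventh spans 17 semitones, and E#1 to A#2 is exactly 17 semitones — so this is a perfect eleventh.
(Equivalently, a compound perfect fourth: a perfect fourth plus an octave.)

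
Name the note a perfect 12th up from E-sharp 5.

B-sharp 6

The twelfth's letter: E up five letter names plus an octave → B.
A perfect twelfth is 19 semitones; 19 semitones up from E#5 gives B#6.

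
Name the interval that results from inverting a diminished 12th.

augmented fourth

First reduce the compound diminished twelfth to its simple form, a diminished fifth.
The rule of nine gives the new number: 9 − 5 = 4, so a fifth becomes a fourth.
And diminished becomes augmented under inversion, so we get an augmented fourth.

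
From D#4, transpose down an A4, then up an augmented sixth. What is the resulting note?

Down an augmented fourth from D#4: A3 (6 semitones down).
An augmented sixth up from A3 is F##4.

F##4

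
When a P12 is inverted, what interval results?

P4

First reduce the compound perfect twelfth to its simple form, a perfect fifth.
The rule of nine gives the new number: 9 − 5 = 4, so a fifth becomes a fourth.
The quality also flips — perfect stays perfect — giving a perfect fourth.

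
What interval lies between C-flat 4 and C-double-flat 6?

C to C is the same letter name, plus 2 octaves, so the interval is some kind of fifteenth.
Cb4 to Cbb6 spans 23 semitones — one semitone narrower than the perfect fifteenth (24) — giving a diminished fifteenth.
(Equivalently, a compound diminished octave: a diminished octave plus an octave.)

diminished fifteenth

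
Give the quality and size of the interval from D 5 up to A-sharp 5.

D to A spans five letter names (D-E-F-G-A), so the interval is some kind of fifth.
The perfect fifth is 7 semitones; here we have 8, one semitone wider: augmented.

augmented fifth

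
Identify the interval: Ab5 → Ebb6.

A to E spans five letter names (A-B-C-D-E): a fifth.
The perfect fifth is 7 semitones; here we have 6, one semitone narrower: diminished.

diminished 5th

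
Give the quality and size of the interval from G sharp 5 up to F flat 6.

dd7

G to F spans seven letter names (G-A-B-C-D-E-F), so the interval is some kind of seventh.
G#5 to Fb6 spans 8 semitones — three semitones narrower than the major seventh (11) — giving a doubly diminished seventh.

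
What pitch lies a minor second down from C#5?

B#4

Counting two letter names down from C lands on B.
A minor second is 1 semitone; 1 semitone down from C#5 gives B#4.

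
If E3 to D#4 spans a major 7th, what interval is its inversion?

Interval numbers invert to sum to nine: 7 + 2 = 9, so a seventh inverts to a second.
The quality also flips — major becomes minor — giving a minor second.

minor second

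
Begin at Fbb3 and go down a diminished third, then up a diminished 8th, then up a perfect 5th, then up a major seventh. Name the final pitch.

Gb5

Fbb3 down a diminished third → Db3 (2 semitones).
A diminished octave up from Db3 is Dbb4.
Dbb4 up a perfect fifth → Abb4 (7 semitones).
Abb4 up a major seventh → Gb5 (11 semitones).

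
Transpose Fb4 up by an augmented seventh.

The seventh takes the letter from F up to E.
An augmented seventh is 12 semitones; 12 semitones up from Fb4 gives E5.

E5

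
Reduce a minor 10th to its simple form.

Each octave removed subtracts seven from the number: 10 − 7 = 3.
That makes a minor tenth a compound minor third — an octave plus a minor third.

minor 3rd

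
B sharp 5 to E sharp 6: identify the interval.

perfect 4th

B to E spans four letter names (B-C-D-E) — that makes it a fourth of some quality.
The perfect fourth spans 5 semitones, and B#5 to E#6 is exactly 5 semitones — so this is a perfect fourth.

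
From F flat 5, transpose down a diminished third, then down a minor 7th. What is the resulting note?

E 4

A diminished third down from Fb5 is D5.
A minor seventh down from D5 is E4.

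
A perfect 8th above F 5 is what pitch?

For an octave the letter name doesn't change: still F, an octave up.
A perfect octave is 12 semitones; 12 semitones up from F5 gives F6.

F 6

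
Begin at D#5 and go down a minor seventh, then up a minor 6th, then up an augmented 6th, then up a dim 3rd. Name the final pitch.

C#6

A minor seventh down from D#5 is E#4.
E#4 up a minor sixth → C#5 (8 semitones).
C#5 up an augmented sixth → A##5 (10 semitones).
Up a diminished third from A##5: C#6 (2 semitones up).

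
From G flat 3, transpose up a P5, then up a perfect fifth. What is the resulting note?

A flat 4

Gb3 up a perfect fifth → Db4 (7 semitones).
Db4 up a perfect fifth → Ab4 (7 semitones).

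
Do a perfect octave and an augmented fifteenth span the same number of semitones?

No

A perfect octave spans 12 semitones; an augmented fifteenth spans 25 semitones. They differ by 13.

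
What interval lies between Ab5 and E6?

A to E spans five letter names (A-B-C-D-E), so the interval is some kind of fifth.
The perfect fifth is 7 semitones; here we have 8, one semitone wider: augmented.

augmented 5th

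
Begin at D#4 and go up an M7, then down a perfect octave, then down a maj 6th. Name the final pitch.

A major seventh up from D#4 is C##5.
Down a perfect octave from C##5: C##4 (12 semitones down).
Down a major sixth from C##4: E#3 (9 semitones down).

E#3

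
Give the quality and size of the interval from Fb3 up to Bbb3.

F to B spans four letter names (F-G-A-B) — that makes it a fourth of some quality.
Fb3 to Bbb3 is 5 semitones, matching the perfect fourth exactly, so the quality is perfect.

P4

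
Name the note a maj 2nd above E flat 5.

Counting two letter names up from E lands on F.
A major second is 2 semitones; 2 semitones up from Eb5 gives F5.

F 5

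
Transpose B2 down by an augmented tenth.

Counting three letter names plus an octave down from B lands on G.
An augmented tenth spans 17 semitones, so from B2 the target pitch is Gb1.

Gb1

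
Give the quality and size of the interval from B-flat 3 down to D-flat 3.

major 6th

Descending from Bb3 to Db3 is the same interval as ascending Db3 to Bb3.
D to B spans six letter names (D-E-F-G-A-B), so the interval is some kind of sixth.
Db3 to Bb3 is 9 semitones, matching the major sixth exactly, so the quality is major.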